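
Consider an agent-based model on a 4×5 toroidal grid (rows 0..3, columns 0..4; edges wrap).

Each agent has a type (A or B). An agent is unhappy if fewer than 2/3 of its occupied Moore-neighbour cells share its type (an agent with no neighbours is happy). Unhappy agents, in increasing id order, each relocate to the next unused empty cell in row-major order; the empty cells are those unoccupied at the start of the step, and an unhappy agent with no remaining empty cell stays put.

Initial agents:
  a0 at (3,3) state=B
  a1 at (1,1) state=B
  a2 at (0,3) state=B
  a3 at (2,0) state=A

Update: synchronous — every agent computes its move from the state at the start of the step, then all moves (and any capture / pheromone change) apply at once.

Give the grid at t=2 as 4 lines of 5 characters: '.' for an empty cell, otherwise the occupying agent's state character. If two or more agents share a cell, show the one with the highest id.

t=1: a0@(3,3):B a1@(0,0):B a2@(0,3):B a3@(0,1):A
t=2: a0@(3,3):B a1@(0,2):B a2@(0,3):B a3@(0,4):A

..BBA
.....
.....
...B.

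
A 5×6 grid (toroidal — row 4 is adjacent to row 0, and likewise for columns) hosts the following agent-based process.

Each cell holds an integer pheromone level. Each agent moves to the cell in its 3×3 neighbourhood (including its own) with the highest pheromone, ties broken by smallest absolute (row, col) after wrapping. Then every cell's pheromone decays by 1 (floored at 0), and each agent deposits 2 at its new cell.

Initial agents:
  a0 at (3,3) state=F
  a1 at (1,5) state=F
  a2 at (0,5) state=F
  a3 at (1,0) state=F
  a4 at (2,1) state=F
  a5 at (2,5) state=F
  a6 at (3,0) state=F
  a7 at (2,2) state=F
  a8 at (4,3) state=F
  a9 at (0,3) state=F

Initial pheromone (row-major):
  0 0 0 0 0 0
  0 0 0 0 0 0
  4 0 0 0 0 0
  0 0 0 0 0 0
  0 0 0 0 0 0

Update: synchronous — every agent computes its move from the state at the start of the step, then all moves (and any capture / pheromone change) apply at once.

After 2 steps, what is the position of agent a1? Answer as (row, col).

(2, 0)

t=1: a0@(2,2) a1@(2,0) a2@(0,0) a3@(2,0) a4@(2,0) a5@(2,0) a6@(2,0) a7@(1,1) a8@(0,2) a9@(0,2) | pheromone: 2 0 4 0 0 0 / 0 2 0 0 0 0 / 13 0 2 0 0 0 / 0 0 0 0 0 0 / 0 0 0 0 0 0
t=2: a0@(1,1) a1@(2,0) a2@(0,0) a3@(2,0) a4@(2,0) a5@(2,0) a6@(2,0) a7@(2,0) a8@(0,2) a9@(0,2) | pheromone: 3 0 7 0 0 0 / 0 3 0 0 0 0 / 24 0 1 0 0 0 / 0 0 0 0 0 0 / 0 0 0 0 0 0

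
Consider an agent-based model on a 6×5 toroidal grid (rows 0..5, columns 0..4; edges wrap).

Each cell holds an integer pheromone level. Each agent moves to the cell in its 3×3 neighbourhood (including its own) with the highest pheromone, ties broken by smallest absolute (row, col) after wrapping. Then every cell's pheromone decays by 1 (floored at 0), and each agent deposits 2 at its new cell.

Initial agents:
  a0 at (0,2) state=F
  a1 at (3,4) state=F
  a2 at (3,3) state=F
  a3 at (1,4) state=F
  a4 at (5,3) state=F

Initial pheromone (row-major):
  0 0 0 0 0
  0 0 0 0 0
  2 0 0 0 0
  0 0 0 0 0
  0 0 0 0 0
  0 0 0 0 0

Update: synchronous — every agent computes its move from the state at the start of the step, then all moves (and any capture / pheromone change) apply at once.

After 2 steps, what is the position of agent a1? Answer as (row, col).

(2, 0)

t=1: a0@(0,1) a1@(2,0) a2@(2,2) a3@(2,0) a4@(0,2) | pheromone: 0 2 2 0 0 / 0 0 0 0 0 / 5 0 2 0 0 / 0 0 0 0 0 / 0 0 0 0 0 / 0 0 0 0 0
t=2: a0@(0,1) a1@(2,0) a2@(2,2) a3@(2,0) a4@(0,1) | pheromone: 0 5 1 0 0 / 0 0 0 0 0 / 8 0 3 0 0 / 0 0 0 0 0 / 0 0 0 0 0 / 0 0 0 0 0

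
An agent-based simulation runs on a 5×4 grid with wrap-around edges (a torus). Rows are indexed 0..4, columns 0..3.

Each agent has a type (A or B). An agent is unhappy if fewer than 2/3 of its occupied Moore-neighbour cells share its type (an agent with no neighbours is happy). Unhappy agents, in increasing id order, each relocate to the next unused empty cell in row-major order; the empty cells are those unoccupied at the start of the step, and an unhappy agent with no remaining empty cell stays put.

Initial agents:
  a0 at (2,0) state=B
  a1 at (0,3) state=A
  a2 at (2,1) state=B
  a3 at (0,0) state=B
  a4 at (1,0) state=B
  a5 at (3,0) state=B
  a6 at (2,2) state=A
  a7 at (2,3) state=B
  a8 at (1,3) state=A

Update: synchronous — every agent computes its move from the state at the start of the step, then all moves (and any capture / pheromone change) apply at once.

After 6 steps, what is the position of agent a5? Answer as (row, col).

t=1: a0@(2,0):B a1@(0,1):A a2@(2,1):B a3@(0,2):B a4@(1,0):B a5@(3,0):B a6@(1,1):A a7@(1,2):B a8@(3,1):A
t=2: a0@(0,0):B a1@(0,3):A a2@(2,1):B a3@(1,3):B a4@(2,2):B a5@(3,0):B a6@(2,3):A a7@(3,2):B a8@(3,3):A
t=3: a0@(0,1):B a1@(0,2):A a2@(2,1):B a3@(1,0):B a4@(1,1):B a5@(1,2):B a6@(2,0):A a7@(3,1):B a8@(4,0):A
t=4: a0@(0,0):B a1@(0,3):A a2@(2,1):B a3@(1,0):B a4@(1,1):B a5@(1,2):B a6@(1,3):A a7@(2,2):B a8@(2,3):A
t=5: a0@(0,1):B a1@(0,2):A a2@(2,1):B a3@(2,0):B a4@(1,1):B a5@(3,0):B a6@(3,1):A a7@(3,2):B a8@(3,3):A
t=6: a0@(0,0):B a1@(0,3):A a2@(2,1):B a3@(1,0):B a4@(1,1):B a5@(1,2):B a6@(1,3):A a7@(2,2):B a8@(2,3):A

(1, 2)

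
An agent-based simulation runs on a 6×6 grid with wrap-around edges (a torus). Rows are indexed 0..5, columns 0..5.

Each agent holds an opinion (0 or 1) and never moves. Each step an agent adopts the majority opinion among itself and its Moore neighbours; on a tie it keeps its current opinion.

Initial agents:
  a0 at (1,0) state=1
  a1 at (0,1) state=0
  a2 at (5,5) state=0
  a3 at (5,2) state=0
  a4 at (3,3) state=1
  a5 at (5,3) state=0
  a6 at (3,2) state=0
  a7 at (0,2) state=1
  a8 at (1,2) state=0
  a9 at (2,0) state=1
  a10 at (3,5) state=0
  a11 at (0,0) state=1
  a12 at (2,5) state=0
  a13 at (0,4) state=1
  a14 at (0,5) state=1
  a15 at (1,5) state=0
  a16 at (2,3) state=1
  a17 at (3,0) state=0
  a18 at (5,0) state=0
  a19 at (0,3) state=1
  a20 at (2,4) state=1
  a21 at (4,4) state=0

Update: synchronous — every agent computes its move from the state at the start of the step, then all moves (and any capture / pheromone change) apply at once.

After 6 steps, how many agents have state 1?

t=1: a0@(1,0):1 a1@(0,1):0 a2@(5,5):0 a3@(5,2):0 a4@(3,3):1 a5@(5,3):0 a6@(3,2):1 a7@(0,2):0 a8@(1,2):1 a9@(2,0):0 a10@(3,5):0 a11@(0,0):0 a12@(2,5):0 a13@(0,4):1 a14@(0,5):1 a15@(1,5):1 a16@(2,3):1 a17@(3,0):0 a18@(5,0):0 a19@(0,3):1 a20@(2,4):1 a21@(4,4):0
t=2: a0@(1,0):0 a1@(0,1):0 a2@(5,5):0 a3@(5,2):0 a4@(3,3):1 a5@(5,3):0 a6@(3,2):1 a7@(0,2):0 a8@(1,2):1 a9@(2,0):0 a10@(3,5):0 a11@(0,0):0 a12@(2,5):0 a13@(0,4):1 a14@(0,5):1 a15@(1,5):1 a16@(2,3):1 a17@(3,0):0 a18@(5,0):0 a19@(0,3):1 a20@(2,4):1 a21@(4,4):0
t=3: a0@(1,0):0 a1@(0,1):0 a2@(5,5):0 a3@(5,2):0 a4@(3,3):1 a5@(5,3):0 a6@(3,2):1 a7@(0,2):0 a8@(1,2):1 a9@(2,0):0 a10@(3,5):0 a11@(0,0):0 a12@(2,5):0 a13@(0,4):1 a14@(0,5):0 a15@(1,5):1 a16@(2,3):1 a17@(3,0):0 a18@(5,0):0 a19@(0,3):1 a20@(2,4):1 a21@(4,4):0
t=4: a0@(1,0):0 a1@(0,1):0 a2@(5,5):0 a3@(5,2):0 a4@(3,3):1 a5@(5,3):0 a6@(3,2):1 a7@(0,2):0 a8@(1,2):1 a9@(2,0):0 a10@(3,5):0 a11@(0,0):0 a12@(2,5):0 a13@(0,4):1 a14@(0,5):0 a15@(1,5):0 a16@(2,3):1 a17@(3,0):0 a18@(5,0):0 a19@(0,3):1 a20@(2,4):1 a21@(4,4):0
t=5: a0@(1,0):0 a1@(0,1):0 a2@(5,5):0 a3@(5,2):0 a4@(3,3):1 a5@(5,3):0 a6@(3,2):1 a7@(0,2):0 a8@(1,2):1 a9@(2,0):0 a10@(3,5):0 a11@(0,0):0 a12@(2,5):0 a13@(0,4):0 a14@(0,5):0 a15@(1,5):0 a16@(2,3):1 a17@(3,0):0 a18@(5,0):0 a19@(0,3):1 a20@(2,4):1 a21@(4,4):0
t=6: a0@(1,0):0 a1@(0,1):0 a2@(5,5):0 a3@(5,2):0 a4@(3,3):1 a5@(5,3):0 a6@(3,2):1 a7@(0,2):0 a8@(1,2):1 a9@(2,0):0 a10@(3,5):0 a11@(0,0):0 a12@(2,5):0 a13@(0,4):0 a14@(0,5):0 a15@(1,5):0 a16@(2,3):1 a17@(3,0):0 a18@(5,0):0 a19@(0,3):0 a20@(2,4):1 a21@(4,4):0

5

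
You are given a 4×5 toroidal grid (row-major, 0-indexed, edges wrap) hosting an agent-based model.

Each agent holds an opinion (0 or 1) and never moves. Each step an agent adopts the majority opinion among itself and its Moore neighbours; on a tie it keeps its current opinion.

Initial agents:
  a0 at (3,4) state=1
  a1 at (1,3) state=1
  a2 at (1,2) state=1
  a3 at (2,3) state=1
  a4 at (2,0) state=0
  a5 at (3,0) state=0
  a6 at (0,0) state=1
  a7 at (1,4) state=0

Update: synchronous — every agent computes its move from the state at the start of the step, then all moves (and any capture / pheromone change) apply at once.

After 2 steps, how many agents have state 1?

t=1: a0@(3,4):1 a1@(1,3):1 a2@(1,2):1 a3@(2,3):1 a4@(2,0):0 a5@(3,0):0 a6@(0,0):1 a7@(1,4):1
t=2: (unchanged — steady state)

6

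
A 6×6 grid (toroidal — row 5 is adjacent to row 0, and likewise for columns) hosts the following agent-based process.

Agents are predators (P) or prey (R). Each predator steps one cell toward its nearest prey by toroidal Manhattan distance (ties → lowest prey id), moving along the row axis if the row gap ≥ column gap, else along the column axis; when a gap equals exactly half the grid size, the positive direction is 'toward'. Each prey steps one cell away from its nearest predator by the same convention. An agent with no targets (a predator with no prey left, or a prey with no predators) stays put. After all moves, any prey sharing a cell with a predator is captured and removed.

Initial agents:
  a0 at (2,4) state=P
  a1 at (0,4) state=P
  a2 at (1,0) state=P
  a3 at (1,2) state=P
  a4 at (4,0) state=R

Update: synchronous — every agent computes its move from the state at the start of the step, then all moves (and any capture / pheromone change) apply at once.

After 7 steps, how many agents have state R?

1

t=1: a0@(3,4):P a1@(5,4):P a2@(2,0):P a3@(2,2):P a4@(3,0):R
t=2: a0@(3,5):P a1@(4,4):P a2@(3,0):P a3@(2,1):P a4@(4,0):R
t=3: a0@(4,5):P a1@(4,5):P a2@(4,0):P a3@(3,1):P a4@(5,0):R
t=4: a0@(5,5):P a1@(5,5):P a2@(5,0):P a3@(4,1):P a4@(0,0):R
t=5: a0@(0,5):P a1@(0,5):P a2@(0,0):P a3@(5,1):P a4@(1,0):R
t=6: a0@(1,5):P a1@(1,5):P a2@(1,0):P a3@(0,1):P a4@(2,0):R
t=7: a0@(2,5):P a1@(2,5):P a2@(2,0):P a3@(1,1):P a4@(3,0):R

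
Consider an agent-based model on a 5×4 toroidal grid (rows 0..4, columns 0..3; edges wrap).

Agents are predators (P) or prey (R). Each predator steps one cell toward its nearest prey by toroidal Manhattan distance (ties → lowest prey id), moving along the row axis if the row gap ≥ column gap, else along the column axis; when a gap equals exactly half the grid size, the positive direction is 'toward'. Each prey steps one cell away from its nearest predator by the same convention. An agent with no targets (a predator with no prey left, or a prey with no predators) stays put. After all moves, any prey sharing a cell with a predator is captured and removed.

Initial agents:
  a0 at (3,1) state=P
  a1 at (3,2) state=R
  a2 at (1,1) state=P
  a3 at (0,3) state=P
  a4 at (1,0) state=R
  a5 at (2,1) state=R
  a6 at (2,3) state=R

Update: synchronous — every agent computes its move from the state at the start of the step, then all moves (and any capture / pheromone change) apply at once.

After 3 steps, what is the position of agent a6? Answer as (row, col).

(3, 1)

t=1: a0@(3,2):P a1@(3,3):R a2@(1,0):P a3@(1,3):P a5@(1,1):R a6@(3,3):R
t=2: a0@(3,3):P a1@(3,0):R a2@(1,1):P a3@(2,3):P a5@(1,2):R a6@(3,0):R
t=3: a0@(3,0):P a1@(3,1):R a2@(1,2):P a3@(3,3):P a5@(1,3):R a6@(3,1):R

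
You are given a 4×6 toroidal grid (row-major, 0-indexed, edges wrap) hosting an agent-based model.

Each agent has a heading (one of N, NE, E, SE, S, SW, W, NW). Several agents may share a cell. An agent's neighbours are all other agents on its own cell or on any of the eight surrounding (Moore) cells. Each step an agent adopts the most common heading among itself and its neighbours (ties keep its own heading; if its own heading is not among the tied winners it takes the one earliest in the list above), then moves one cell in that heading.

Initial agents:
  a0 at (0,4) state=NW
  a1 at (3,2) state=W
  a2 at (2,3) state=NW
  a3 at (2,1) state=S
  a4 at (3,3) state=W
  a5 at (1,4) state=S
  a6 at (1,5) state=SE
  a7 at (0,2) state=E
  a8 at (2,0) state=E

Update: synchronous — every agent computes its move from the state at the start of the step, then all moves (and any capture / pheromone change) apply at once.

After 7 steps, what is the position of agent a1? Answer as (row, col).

(3, 1)

t=1: a0@(3,3):NW a1@(3,1):W a2@(2,2):W a3@(3,1):S a4@(3,2):W a5@(0,3):NW a6@(2,0):SE a7@(0,1):W a8@(2,1):E
t=2: a0@(2,2):NW a1@(3,0):W a2@(2,1):W a3@(3,0):W a4@(3,1):W a5@(3,2):NW a6@(3,1):SE a7@(0,0):W a8@(2,0):W
t=3: a0@(1,1):NW a1@(3,5):W a2@(2,0):W a3@(3,5):W a4@(3,0):W a5@(2,1):NW a6@(3,0):W a7@(0,5):W a8@(2,5):W
t=4: a0@(0,0):NW a1@(3,4):W a2@(2,5):W a3@(3,4):W a4@(3,5):W a5@(2,0):W a6@(3,5):W a7@(0,4):W a8@(2,4):W
t=5: a0@(0,5):W a1@(3,3):W a2@(2,4):W a3@(3,3):W a4@(3,4):W a5@(2,5):W a6@(3,4):W a7@(0,3):W a8@(2,3):W
t=6: a0@(0,4):W a1@(3,2):W a2@(2,3):W a3@(3,2):W a4@(3,3):W a5@(2,4):W a6@(3,3):W a7@(0,2):W a8@(2,2):W
t=7: a0@(0,3):W a1@(3,1):W a2@(2,2):W a3@(3,1):W a4@(3,2):W a5@(2,3):W a6@(3,2):W a7@(0,1):W a8@(2,1):W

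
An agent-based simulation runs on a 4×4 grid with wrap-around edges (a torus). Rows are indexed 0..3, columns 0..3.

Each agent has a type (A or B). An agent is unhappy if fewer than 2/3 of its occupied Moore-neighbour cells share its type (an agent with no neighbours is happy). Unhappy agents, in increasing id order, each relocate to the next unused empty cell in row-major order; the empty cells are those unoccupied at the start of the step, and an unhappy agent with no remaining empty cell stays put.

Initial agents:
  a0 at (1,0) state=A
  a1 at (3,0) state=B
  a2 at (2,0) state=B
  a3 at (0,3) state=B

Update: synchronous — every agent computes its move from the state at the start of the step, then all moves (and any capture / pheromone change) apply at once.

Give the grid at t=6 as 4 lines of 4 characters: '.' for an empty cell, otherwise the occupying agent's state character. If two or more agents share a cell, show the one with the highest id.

.BA.
.BB.
....
....

t=1: a0@(0,0):A a1@(3,0):B a2@(0,1):B a3@(0,2):B
t=2: a0@(0,3):A a1@(1,0):B a2@(0,1):B a3@(0,2):B
t=3: a0@(0,0):A a1@(1,1):B a2@(0,1):B a3@(1,2):B
t=4: a0@(0,2):A a1@(1,1):B a2@(0,1):B a3@(1,2):B
t=5: a0@(0,0):A a1@(1,1):B a2@(0,1):B a3@(1,2):B
t=6: a0@(0,2):A a1@(1,1):B a2@(0,1):B a3@(1,2):B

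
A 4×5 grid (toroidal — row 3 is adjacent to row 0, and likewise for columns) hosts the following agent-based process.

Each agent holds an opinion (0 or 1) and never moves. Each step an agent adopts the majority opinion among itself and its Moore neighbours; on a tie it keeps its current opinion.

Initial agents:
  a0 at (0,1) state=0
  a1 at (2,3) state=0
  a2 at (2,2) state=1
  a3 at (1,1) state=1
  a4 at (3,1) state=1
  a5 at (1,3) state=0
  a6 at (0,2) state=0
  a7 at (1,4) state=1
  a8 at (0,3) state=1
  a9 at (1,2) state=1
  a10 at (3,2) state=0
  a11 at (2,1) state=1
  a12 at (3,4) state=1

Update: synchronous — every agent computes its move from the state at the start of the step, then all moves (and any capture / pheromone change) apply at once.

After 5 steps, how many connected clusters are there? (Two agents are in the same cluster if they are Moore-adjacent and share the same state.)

1

t=1: a0@(0,1):0 a1@(2,3):1 a2@(2,2):1 a3@(1,1):1 a4@(3,1):1 a5@(1,3):1 a6@(0,2):0 a7@(1,4):1 a8@(0,3):1 a9@(1,2):1 a10@(3,2):0 a11@(2,1):1 a12@(3,4):1
t=2: a0@(0,1):0 a1@(2,3):1 a2@(2,2):1 a3@(1,1):1 a4@(3,1):1 a5@(1,3):1 a6@(0,2):1 a7@(1,4):1 a8@(0,3):1 a9@(1,2):1 a10@(3,2):1 a11@(2,1):1 a12@(3,4):1
t=3: a0@(0,1):1 a1@(2,3):1 a2@(2,2):1 a3@(1,1):1 a4@(3,1):1 a5@(1,3):1 a6@(0,2):1 a7@(1,4):1 a8@(0,3):1 a9@(1,2):1 a10@(3,2):1 a11@(2,1):1 a12@(3,4):1
t=4: (unchanged — steady state)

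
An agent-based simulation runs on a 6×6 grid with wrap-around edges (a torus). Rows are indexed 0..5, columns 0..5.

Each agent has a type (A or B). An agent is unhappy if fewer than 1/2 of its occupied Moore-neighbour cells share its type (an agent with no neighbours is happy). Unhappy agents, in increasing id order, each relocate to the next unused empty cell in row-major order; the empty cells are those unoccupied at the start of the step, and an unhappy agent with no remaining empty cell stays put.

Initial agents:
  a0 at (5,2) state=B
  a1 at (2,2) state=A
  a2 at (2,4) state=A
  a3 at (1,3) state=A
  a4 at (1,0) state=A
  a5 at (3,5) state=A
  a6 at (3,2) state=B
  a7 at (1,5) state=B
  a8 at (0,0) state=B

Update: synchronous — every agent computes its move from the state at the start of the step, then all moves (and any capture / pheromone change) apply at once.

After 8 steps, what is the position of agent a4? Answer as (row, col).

(0, 4)

t=1: a0@(5,2):B a1@(2,2):A a2@(2,4):A a3@(1,3):A a4@(0,1):A a5@(3,5):A a6@(0,2):B a7@(0,3):B a8@(0,0):B
t=2: a0@(5,2):B a1@(2,2):A a2@(2,4):A a3@(1,3):A a4@(0,4):A a5@(3,5):A a6@(0,2):B a7@(0,3):B a8@(0,5):B
t=3: a0@(5,2):B a1@(2,2):A a2@(2,4):A a3@(1,3):A a4@(0,0):A a5@(3,5):A a6@(0,2):B a7@(0,3):B a8@(0,1):B
t=4: a0@(5,2):B a1@(2,2):A a2@(2,4):A a3@(1,3):A a4@(0,4):A a5@(3,5):A a6@(0,2):B a7@(0,3):B a8@(0,1):B
t=5: (unchanged — steady state)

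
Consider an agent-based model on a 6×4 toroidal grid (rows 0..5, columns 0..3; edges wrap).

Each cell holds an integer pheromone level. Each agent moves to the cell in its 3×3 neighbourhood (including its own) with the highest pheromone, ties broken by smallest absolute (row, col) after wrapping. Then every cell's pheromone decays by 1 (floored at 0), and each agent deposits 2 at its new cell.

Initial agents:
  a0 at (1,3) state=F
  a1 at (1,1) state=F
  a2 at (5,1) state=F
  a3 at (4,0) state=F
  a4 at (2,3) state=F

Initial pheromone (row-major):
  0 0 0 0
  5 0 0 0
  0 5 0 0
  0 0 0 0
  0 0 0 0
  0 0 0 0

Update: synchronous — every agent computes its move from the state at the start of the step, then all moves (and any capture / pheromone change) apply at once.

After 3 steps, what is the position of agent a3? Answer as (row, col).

(1, 0)

t=1: a0@(1,0) a1@(1,0) a2@(0,0) a3@(3,0) a4@(1,0) | pheromone: 2 0 0 0 / 10 0 0 0 / 0 4 0 0 / 2 0 0 0 / 0 0 0 0 / 0 0 0 0
t=2: a0@(1,0) a1@(1,0) a2@(1,0) a3@(2,1) a4@(1,0) | pheromone: 1 0 0 0 / 17 0 0 0 / 0 5 0 0 / 1 0 0 0 / 0 0 0 0 / 0 0 0 0
t=3: a0@(1,0) a1@(1,0) a2@(1,0) a3@(1,0) a4@(1,0) | pheromone: 0 0 0 0 / 26 0 0 0 / 0 4 0 0 / 0 0 0 0 / 0 0 0 0 / 0 0 0 0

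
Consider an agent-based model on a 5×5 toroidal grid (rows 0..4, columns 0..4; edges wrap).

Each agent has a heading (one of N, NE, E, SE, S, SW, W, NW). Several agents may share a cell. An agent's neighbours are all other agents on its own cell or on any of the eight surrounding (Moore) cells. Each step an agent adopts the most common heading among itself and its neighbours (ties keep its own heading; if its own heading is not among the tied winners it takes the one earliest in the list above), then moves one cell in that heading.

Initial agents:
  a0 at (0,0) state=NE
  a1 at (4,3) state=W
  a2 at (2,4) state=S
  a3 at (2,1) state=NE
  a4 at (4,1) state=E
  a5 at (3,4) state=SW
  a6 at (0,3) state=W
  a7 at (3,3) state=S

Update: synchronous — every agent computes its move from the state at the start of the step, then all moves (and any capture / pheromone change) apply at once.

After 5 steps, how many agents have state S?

4

t=1: a0@(4,1):NE a1@(4,2):W a2@(3,4):S a3@(1,2):NE a4@(4,2):E a5@(4,4):S a6@(0,2):W a7@(4,3):S
t=2: a0@(4,0):W a1@(4,1):W a2@(4,4):S a3@(0,3):NE a4@(4,1):W a5@(0,4):S a6@(0,1):W a7@(0,3):S
t=3: a0@(4,4):W a1@(4,0):W a2@(0,4):S a3@(1,3):S a4@(4,0):W a5@(1,4):S a6@(0,0):W a7@(1,3):S
t=4: a0@(4,3):W a1@(4,4):W a2@(1,4):S a3@(2,3):S a4@(4,4):W a5@(2,4):S a6@(0,4):W a7@(2,3):S
t=5: a0@(4,2):W a1@(4,3):W a2@(2,4):S a3@(3,3):S a4@(4,3):W a5@(3,4):S a6@(0,3):W a7@(3,3):S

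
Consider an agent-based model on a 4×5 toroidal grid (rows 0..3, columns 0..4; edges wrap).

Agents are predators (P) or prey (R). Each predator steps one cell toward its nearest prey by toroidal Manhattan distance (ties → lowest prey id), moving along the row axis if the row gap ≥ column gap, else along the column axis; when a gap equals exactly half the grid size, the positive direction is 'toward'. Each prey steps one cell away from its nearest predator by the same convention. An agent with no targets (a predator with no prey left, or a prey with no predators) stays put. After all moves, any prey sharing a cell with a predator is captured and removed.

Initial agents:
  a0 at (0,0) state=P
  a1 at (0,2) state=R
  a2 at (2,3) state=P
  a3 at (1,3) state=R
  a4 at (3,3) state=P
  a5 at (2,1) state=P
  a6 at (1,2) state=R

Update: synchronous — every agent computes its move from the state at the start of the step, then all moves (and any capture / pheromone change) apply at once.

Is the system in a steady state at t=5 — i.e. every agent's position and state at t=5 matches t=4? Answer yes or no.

t=1: a0@(0,1):P a2@(1,3):P a4@(0,3):P a5@(1,1):P a6@(0,2):R
t=2: a0@(0,2):P a2@(0,3):P a4@(0,2):P a5@(0,1):P
t=3: (unchanged — steady state)

yes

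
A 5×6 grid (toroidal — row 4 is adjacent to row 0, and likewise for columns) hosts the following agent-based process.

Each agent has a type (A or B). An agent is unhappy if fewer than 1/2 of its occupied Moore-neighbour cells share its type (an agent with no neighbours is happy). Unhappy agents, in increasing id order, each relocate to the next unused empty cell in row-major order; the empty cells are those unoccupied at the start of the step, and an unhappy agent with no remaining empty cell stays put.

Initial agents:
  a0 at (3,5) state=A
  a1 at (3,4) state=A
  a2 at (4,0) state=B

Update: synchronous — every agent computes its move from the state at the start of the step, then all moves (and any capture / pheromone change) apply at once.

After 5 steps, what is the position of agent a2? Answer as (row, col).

(0, 0)

t=1: a0@(3,5):A a1@(3,4):A a2@(0,0):B
t=2: (unchanged — steady state)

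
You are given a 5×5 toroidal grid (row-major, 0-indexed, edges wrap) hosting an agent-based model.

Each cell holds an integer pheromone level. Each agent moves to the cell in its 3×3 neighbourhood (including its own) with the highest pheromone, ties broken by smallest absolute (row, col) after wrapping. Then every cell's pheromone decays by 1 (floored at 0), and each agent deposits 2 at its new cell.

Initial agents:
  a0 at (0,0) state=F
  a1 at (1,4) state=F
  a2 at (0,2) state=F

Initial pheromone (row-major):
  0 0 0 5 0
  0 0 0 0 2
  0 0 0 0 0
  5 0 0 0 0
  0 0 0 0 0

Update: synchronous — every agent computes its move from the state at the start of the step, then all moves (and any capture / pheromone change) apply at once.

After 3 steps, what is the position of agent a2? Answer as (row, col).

t=1: a0@(1,4) a1@(0,3) a2@(0,3) | pheromone: 0 0 0 8 0 / 0 0 0 0 3 / 0 0 0 0 0 / 4 0 0 0 0 / 0 0 0 0 0
t=2: a0@(0,3) a1@(0,3) a2@(0,3) | pheromone: 0 0 0 13 0 / 0 0 0 0 2 / 0 0 0 0 0 / 3 0 0 0 0 / 0 0 0 0 0
t=3: a0@(0,3) a1@(0,3) a2@(0,3) | pheromone: 0 0 0 18 0 / 0 0 0 0 1 / 0 0 0 0 0 / 2 0 0 0 0 / 0 0 0 0 0

(0, 3)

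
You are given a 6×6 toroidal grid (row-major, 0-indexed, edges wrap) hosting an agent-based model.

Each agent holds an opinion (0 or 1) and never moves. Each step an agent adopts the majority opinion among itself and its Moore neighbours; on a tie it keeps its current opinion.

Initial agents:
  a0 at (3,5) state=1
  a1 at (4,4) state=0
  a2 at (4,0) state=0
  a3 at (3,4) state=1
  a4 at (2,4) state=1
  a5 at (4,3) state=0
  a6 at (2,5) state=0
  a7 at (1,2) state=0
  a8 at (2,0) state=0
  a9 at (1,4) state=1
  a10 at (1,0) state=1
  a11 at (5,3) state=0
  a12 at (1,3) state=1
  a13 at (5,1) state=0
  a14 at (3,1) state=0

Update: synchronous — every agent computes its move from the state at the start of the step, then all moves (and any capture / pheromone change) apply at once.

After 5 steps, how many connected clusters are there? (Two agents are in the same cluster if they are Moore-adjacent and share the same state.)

3

t=1: a0@(3,5):0 a1@(4,4):0 a2@(4,0):0 a3@(3,4):1 a4@(2,4):1 a5@(4,3):0 a6@(2,5):1 a7@(1,2):0 a8@(2,0):0 a9@(1,4):1 a10@(1,0):0 a11@(5,3):0 a12@(1,3):1 a13@(5,1):0 a14@(3,1):0
t=2: (unchanged — steady state)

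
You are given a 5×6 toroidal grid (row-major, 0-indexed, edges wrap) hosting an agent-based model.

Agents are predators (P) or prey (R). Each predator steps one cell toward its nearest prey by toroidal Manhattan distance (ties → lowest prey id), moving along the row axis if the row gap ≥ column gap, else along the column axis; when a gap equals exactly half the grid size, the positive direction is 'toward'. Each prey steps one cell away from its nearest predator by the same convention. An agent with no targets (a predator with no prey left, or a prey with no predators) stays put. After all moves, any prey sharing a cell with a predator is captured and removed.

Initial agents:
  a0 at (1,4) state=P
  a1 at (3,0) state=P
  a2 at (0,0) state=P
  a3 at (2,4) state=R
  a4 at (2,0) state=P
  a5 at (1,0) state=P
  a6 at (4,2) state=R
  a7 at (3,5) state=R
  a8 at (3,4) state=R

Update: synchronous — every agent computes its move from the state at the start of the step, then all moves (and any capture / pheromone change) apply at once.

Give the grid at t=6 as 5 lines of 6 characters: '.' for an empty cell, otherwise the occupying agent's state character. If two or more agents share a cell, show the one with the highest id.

......
.....P
....PP
....R.
....R.

t=1: a0@(2,4):P a1@(3,5):P a2@(0,1):P a3@(3,4):R a4@(2,5):P a5@(1,5):P a6@(4,3):R a7@(3,4):R a8@(4,4):R
t=2: a0@(3,4):P a1@(3,4):P a2@(0,2):P a3@(4,4):R a4@(3,5):P a5@(2,5):P a6@(0,3):R a7@(4,4):R a8@(0,4):R
t=3: a0@(4,4):P a1@(4,4):P a2@(0,3):P a3@(0,4):R a4@(4,5):P a5@(3,5):P a6@(0,4):R a7@(0,4):R a8@(1,4):R
t=4: a0@(0,4):P a1@(0,4):P a2@(0,4):P a3@(1,4):R a4@(0,5):P a5@(4,5):P a6@(1,4):R a7@(1,4):R a8@(2,4):R
t=5: a0@(1,4):P a1@(1,4):P a2@(1,4):P a3@(2,4):R a4@(1,5):P a5@(0,5):P a6@(2,4):R a7@(2,4):R a8@(3,4):R
t=6: a0@(2,4):P a1@(2,4):P a2@(2,4):P a3@(3,4):R a4@(2,5):P a5@(1,5):P a6@(3,4):R a7@(3,4):R a8@(4,4):R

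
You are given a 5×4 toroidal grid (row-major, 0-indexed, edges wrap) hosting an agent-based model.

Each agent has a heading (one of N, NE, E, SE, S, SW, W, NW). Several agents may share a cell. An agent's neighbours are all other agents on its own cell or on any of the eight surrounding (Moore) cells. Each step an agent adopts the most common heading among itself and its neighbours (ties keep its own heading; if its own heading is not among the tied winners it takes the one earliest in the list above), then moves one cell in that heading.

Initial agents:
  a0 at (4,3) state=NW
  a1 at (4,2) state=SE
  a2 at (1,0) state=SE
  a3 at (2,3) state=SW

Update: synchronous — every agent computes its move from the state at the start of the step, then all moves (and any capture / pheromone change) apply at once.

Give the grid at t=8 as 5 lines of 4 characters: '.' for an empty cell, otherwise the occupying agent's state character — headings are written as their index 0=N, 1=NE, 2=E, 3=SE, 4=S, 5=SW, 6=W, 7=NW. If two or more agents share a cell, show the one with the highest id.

...5
....
..3.
...3
3...

t=1: a0@(3,2):NW a1@(0,3):SE a2@(2,1):SE a3@(3,2):SW
t=2: a0@(2,1):NW a1@(1,0):SE a2@(3,2):SE a3@(4,1):SW
t=3: a0@(3,2):SE a1@(2,1):SE a2@(4,3):SE a3@(0,0):SW
t=4: a0@(4,3):SE a1@(3,2):SE a2@(0,0):SE a3@(1,3):SW
t=5: a0@(0,0):SE a1@(4,3):SE a2@(1,1):SE a3@(2,2):SW
t=6: a0@(1,1):SE a1@(0,0):SE a2@(2,2):SE a3@(3,1):SW
t=7: a0@(2,2):SE a1@(1,1):SE a2@(3,3):SE a3@(4,0):SW
t=8: a0@(3,3):SE a1@(2,2):SE a2@(4,0):SE a3@(0,3):SW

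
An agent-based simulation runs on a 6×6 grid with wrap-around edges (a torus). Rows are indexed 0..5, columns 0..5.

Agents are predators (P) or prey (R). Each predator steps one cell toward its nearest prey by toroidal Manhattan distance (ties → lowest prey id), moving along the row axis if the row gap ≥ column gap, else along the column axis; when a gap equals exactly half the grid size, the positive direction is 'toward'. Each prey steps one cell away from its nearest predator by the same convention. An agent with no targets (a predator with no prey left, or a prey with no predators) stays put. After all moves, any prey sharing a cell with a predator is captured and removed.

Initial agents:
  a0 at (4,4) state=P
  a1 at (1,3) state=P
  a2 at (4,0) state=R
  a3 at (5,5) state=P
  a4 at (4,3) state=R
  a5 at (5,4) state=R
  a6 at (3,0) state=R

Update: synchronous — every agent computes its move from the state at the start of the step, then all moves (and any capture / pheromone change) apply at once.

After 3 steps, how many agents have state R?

4

t=1: a0@(4,3):P a1@(2,3):P a2@(4,1):R a3@(5,4):P a4@(4,2):R a5@(0,4):R a6@(3,1):R
t=2: a0@(4,2):P a1@(3,3):P a2@(4,0):R a3@(0,4):P a4@(4,1):R a5@(1,4):R a6@(3,0):R
t=3: a0@(4,1):P a1@(3,2):P a2@(4,5):R a3@(1,4):P a4@(4,0):R a5@(2,4):R a6@(3,5):R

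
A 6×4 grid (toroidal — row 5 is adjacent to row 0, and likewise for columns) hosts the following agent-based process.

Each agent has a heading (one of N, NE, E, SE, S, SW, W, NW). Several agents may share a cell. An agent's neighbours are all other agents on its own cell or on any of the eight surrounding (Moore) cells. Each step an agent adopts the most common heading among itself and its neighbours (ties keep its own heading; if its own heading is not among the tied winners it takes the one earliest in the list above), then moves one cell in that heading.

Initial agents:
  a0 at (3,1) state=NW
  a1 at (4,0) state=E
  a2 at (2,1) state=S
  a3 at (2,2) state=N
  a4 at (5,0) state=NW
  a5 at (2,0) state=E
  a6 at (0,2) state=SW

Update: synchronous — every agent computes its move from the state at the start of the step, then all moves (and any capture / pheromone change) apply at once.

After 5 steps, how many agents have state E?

t=1: a0@(3,2):E a1@(3,3):NW a2@(3,1):S a3@(1,2):N a4@(4,3):NW a5@(2,1):E a6@(1,1):SW
t=2: a0@(3,3):E a1@(2,2):NW a2@(3,2):E a3@(0,2):N a4@(3,2):NW a5@(2,2):E a6@(2,0):SW
t=3: a0@(3,0):E a1@(2,3):E a2@(3,3):E a3@(5,2):N a4@(3,3):E a5@(2,3):E a6@(3,3):SW
t=4: a0@(3,1):E a1@(2,0):E a2@(3,0):E a3@(4,2):N a4@(3,0):E a5@(2,0):E a6@(3,0):E
t=5: a0@(3,2):E a1@(2,1):E a2@(3,1):E a3@(3,2):N a4@(3,1):E a5@(2,1):E a6@(3,1):E

6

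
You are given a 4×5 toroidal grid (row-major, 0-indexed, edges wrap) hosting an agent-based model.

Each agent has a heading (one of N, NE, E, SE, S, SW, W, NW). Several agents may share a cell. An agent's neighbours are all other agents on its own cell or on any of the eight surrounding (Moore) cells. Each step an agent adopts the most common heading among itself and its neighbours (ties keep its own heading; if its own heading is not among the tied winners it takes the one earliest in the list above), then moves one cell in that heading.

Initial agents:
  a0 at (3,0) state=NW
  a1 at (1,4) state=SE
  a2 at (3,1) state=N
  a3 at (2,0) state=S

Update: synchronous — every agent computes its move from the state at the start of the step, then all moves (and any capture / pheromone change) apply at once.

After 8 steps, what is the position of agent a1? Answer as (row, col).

(1, 2)

t=1: a0@(2,4):NW a1@(2,0):SE a2@(2,1):N a3@(3,0):S
t=2: a0@(1,3):NW a1@(3,1):SE a2@(1,1):N a3@(0,0):S
t=3: a0@(0,2):NW a1@(0,2):SE a2@(0,1):N a3@(1,0):S
t=4: a0@(3,1):NW a1@(1,3):SE a2@(3,1):N a3@(2,0):S
t=5: a0@(2,0):NW a1@(2,4):SE a2@(2,1):N a3@(3,0):S
t=6: a0@(1,4):NW a1@(3,0):SE a2@(1,1):N a3@(0,0):S
t=7: a0@(0,3):NW a1@(0,1):SE a2@(0,1):N a3@(1,0):S
t=8: a0@(3,2):NW a1@(1,2):SE a2@(3,1):N a3@(2,0):S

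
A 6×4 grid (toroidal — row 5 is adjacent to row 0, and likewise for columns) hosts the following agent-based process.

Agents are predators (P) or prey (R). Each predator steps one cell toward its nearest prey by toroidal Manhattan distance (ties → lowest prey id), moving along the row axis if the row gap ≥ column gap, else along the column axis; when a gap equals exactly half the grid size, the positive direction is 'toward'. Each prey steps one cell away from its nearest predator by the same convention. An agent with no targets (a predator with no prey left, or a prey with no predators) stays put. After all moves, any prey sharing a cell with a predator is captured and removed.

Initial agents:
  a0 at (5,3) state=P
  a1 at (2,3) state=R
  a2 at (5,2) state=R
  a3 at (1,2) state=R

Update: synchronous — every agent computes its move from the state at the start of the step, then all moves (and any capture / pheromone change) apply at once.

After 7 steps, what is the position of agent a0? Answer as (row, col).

t=1: a0@(5,2):P a1@(1,3):R a2@(5,1):R a3@(2,2):R
t=2: a0@(5,1):P a1@(2,3):R a2@(5,0):R a3@(1,2):R
t=3: a0@(5,0):P a1@(1,3):R a2@(5,3):R a3@(2,2):R
t=4: a0@(5,3):P a1@(2,3):R a2@(5,2):R a3@(1,2):R
t=5: a0@(5,2):P a1@(1,3):R a2@(5,1):R a3@(2,2):R
t=6: a0@(5,1):P a1@(2,3):R a2@(5,0):R a3@(1,2):R
t=7: a0@(5,0):P a1@(1,3):R a2@(5,3):R a3@(2,2):R

(5, 0)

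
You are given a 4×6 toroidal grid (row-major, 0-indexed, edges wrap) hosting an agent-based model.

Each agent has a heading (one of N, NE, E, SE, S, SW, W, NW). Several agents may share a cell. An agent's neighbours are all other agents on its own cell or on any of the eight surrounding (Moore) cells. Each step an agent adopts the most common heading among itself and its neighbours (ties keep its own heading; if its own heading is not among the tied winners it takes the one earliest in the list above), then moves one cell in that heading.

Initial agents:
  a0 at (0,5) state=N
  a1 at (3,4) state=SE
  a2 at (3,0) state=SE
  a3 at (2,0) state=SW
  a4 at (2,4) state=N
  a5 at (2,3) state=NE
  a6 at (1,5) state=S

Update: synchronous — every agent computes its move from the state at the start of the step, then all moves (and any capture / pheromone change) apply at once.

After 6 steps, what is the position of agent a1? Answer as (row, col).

(1, 4)

t=1: a0@(1,0):SE a1@(2,4):N a2@(0,1):SE a3@(3,5):SW a4@(1,4):N a5@(1,4):NE a6@(0,5):N
t=2: a0@(2,1):SE a1@(1,4):N a2@(1,2):SE a3@(2,5):N a4@(0,4):N a5@(0,4):N a6@(3,5):N
t=3: a0@(3,2):SE a1@(0,4):N a2@(2,3):SE a3@(1,5):N a4@(3,4):N a5@(3,4):N a6@(2,5):N
t=4: a0@(0,3):SE a1@(3,4):N a2@(3,4):SE a3@(0,5):N a4@(2,4):N a5@(2,4):N a6@(1,5):N
t=5: a0@(1,4):SE a1@(2,4):N a2@(2,4):N a3@(3,5):N a4@(1,4):N a5@(1,4):N a6@(0,5):N
t=6: a0@(0,4):N a1@(1,4):N a2@(1,4):N a3@(2,5):N a4@(0,4):N a5@(0,4):N a6@(3,5):N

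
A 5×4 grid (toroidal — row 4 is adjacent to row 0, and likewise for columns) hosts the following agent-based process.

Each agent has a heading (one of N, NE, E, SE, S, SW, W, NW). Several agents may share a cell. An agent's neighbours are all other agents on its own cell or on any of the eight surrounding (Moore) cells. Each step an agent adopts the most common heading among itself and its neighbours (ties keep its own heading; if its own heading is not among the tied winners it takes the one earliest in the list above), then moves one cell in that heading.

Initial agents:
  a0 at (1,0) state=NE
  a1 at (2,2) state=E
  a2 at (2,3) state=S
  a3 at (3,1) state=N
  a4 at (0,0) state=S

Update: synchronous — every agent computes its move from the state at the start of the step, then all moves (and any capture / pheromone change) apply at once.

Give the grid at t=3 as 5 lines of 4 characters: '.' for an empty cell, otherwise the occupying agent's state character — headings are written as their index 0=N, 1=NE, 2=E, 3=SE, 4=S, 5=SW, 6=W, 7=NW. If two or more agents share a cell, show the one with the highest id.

t=1: a0@(2,0):S a1@(2,3):E a2@(3,3):S a3@(2,1):N a4@(1,0):S
t=2: a0@(3,0):S a1@(3,3):S a2@(4,3):S a3@(3,1):S a4@(2,0):S
t=3: a0@(4,0):S a1@(4,3):S a2@(0,3):S a3@(4,1):S a4@(3,0):S

...4
....
....
4...
44.4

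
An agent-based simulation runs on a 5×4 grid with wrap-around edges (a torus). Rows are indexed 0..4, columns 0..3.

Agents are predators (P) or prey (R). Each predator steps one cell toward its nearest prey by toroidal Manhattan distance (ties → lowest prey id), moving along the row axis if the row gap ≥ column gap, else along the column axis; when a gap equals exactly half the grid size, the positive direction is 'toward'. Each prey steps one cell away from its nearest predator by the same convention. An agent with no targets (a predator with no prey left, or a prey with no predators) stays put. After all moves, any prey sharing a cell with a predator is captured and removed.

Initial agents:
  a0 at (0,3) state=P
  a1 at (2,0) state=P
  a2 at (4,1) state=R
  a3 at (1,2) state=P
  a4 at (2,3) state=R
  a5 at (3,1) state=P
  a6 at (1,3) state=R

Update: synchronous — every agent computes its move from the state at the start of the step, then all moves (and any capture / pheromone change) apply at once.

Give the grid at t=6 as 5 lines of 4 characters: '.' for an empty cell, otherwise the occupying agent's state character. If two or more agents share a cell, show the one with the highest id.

t=1: a0@(1,3):P a1@(2,3):P a2@(0,1):R a3@(1,3):P a4@(2,2):R a5@(4,1):P
t=2: a0@(2,3):P a1@(2,2):P a2@(1,1):R a3@(2,3):P a4@(2,1):R a5@(0,1):P
t=3: a0@(2,0):P a1@(2,1):P a3@(2,0):P a5@(1,1):P
t=4: (unchanged — steady state)

....
.P..
PP..
....
....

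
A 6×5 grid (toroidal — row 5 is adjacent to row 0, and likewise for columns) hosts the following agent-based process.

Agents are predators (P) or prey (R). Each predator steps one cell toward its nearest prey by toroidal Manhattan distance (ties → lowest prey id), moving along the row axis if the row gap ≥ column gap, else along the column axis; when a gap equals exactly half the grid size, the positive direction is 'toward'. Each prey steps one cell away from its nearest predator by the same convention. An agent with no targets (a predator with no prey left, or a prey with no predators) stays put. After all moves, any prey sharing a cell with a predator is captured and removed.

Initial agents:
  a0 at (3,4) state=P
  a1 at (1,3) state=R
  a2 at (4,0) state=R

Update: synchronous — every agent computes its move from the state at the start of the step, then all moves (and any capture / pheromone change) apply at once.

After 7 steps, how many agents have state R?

2

t=1: a0@(4,4):P a1@(0,3):R a2@(5,0):R
t=2: a0@(5,4):P a1@(1,3):R a2@(0,0):R
t=3: a0@(0,4):P a1@(2,3):R a2@(1,0):R
t=4: a0@(1,4):P a1@(3,3):R a2@(2,0):R
t=5: a0@(2,4):P a1@(4,3):R a2@(3,0):R
t=6: a0@(3,4):P a1@(5,3):R a2@(4,0):R
t=7: a0@(4,4):P a1@(0,3):R a2@(5,0):R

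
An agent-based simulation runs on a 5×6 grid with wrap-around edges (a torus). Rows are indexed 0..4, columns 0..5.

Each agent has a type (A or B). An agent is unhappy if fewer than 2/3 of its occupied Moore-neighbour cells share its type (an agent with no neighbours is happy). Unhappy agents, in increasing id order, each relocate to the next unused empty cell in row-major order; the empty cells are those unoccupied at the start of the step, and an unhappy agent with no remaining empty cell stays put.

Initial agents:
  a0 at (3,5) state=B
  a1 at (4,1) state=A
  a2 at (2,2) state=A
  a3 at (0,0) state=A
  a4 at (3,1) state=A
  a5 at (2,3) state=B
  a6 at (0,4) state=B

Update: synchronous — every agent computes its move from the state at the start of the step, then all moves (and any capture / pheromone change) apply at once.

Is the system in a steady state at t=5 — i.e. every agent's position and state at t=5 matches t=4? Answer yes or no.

t=1: a0@(3,5):B a1@(4,1):A a2@(0,1):A a3@(0,0):A a4@(3,1):A a5@(0,2):B a6@(0,4):B
t=2: a0@(3,5):B a1@(4,1):A a2@(0,1):A a3@(0,0):A a4@(3,1):A a5@(0,3):B a6@(0,4):B
t=3: (unchanged — steady state)

yes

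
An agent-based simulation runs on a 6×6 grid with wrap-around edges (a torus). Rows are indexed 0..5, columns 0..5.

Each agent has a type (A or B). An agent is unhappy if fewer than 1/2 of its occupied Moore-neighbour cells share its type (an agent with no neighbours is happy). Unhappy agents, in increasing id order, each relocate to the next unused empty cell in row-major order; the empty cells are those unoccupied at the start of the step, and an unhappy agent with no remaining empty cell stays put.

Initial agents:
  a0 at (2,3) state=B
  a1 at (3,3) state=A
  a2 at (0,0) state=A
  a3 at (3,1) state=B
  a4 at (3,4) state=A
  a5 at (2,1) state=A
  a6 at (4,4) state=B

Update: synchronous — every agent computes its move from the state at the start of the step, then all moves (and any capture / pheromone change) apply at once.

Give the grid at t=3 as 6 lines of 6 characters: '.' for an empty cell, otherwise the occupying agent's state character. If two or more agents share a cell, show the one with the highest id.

t=1: a0@(0,1):B a1@(0,2):A a2@(0,0):A a3@(0,3):B a4@(0,4):A a5@(0,5):A a6@(1,0):B
t=2: a0@(1,1):B a1@(1,2):A a2@(1,3):A a3@(1,4):B a4@(0,4):A a5@(0,5):A a6@(1,5):B
t=3: a0@(0,0):B a1@(1,2):A a2@(1,3):A a3@(0,1):B a4@(0,4):A a5@(0,2):A a6@(0,3):B

BBABA.
..AA..
......
......
......
......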